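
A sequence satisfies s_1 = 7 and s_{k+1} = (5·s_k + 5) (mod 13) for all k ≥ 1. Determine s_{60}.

3

Computing terms: s_1 = 7,  s_2 = 1,  s_3 = 10,  s_4 = 3,  s_5 = 7.
The sequence repeats with period 4.
(60 - 1) mod 4 = 3, so s_{60} = s_4 = 3.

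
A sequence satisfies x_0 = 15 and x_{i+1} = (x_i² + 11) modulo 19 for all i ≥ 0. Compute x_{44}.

1

x_0 = 15,  x_1 = 8,  x_2 = 18,  x_3 = 12,  x_4 = 3,  x_5 = 1,  x_6 = 12.
Since x_6 = x_3 = 12, the sequence is eventually periodic: after a pre-period of length 3 it cycles with period 3.
For i ≥ 3, x_i depends only on (i - 3) mod 3. (44 - 3) mod 3 = 2, so x_{44} = x_5 = 1.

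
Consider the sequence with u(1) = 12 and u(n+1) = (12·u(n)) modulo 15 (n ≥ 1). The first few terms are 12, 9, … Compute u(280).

Listing terms: u(1) = 12,  u(2) = 9,  u(3) = 3,  u(4) = 6,  u(5) = 12.
Since u(5) = u(1) = 12, the sequence is periodic with period 4.
So u(280) = u(1 + ((280-1) mod 4)) = u(4) = 6.

6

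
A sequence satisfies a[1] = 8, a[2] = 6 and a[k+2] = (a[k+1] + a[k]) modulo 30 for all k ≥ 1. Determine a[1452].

a[1] = 8,  a[2] = 6,  a[3] = 14,  a[4] = 20,  a[5] = 4,  a[6] = 24,  a[7] = 28,  a[8] = 22,  a[9] = 20,  a[10] = 12,  a[11] = 2,  a[12] = 14,  a[13] = 16,  a[14] = 0,  a[15] = 16,  a[16] = 16,  a[17] = 2,  a[18] = 18,  a[19] = 20,  a[20] = 8,  a[21] = 28,  a[22] = 6,  a[23] = 4,  a[24] = 10,  a[25] = 14,  a[26] = 24,  a[27] = 8,  a[28] = 2,  a[29] = 10,  a[30] = 12,  a[31] = 22,  a[32] = 4,  a[33] = 26,  a[34] = 0,  a[35] = 26,  a[36] = 26,  a[37] = 22,  a[38] = 18,  a[39] = 10,  a[40] = 28,  a[41] = 8,  a[42] = 6.
The sequence repeats with period 40.
(1452 - 1) mod 40 = 11, so a[1452] = a[12] = 14.

14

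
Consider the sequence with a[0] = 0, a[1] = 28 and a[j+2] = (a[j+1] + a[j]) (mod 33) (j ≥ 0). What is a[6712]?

6

We have a[0] = 0; a[1] = 28; a[2] = 28; a[3] = 23; a[4] = 18; a[5] = 8; a[6] = 26; a[7] = 1; a[8] = 27; a[9] = 28; a[10] = 22; a[11] = 17; a[12] = 6; a[13] = 23; a[14] = 29; a[15] = 19; a[16] = 15; a[17] = 1; a[18] = 16; a[19] = 17; a[20] = 0; a[21] = 17; a[22] = 17; a[23] = 1; a[24] = 18; a[25] = 19; a[26] = 4; a[27] = 23; a[28] = 27; a[29] = 17; a[30] = 11; a[31] = 28; a[32] = 6; a[33] = 1; a[34] = 7; a[35] = 8; a[36] = 15; a[37] = 23; a[38] = 5; a[39] = 28; a[40] = 0; a[41] = 28.
Since (a[40], a[41]) = (a[0], a[1]) = (0, 28) (two consecutive terms determine the rest), the sequence is periodic with period 40.
(6712 - 0) mod 40 = 32, so a[6712] = a[32] = 6.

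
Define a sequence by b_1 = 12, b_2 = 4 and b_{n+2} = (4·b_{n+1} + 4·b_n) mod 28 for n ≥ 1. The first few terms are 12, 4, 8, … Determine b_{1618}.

Listing terms: b_1 = 12,  b_2 = 4,  b_3 = 8,  b_4 = 20,  b_5 = 0,  b_6 = 24,  b_7 = 12,  b_8 = 4.
The sequence repeats with period 6.
(1618 - 1) mod 6 = 3, so b_{1618} = b_4 = 20.

20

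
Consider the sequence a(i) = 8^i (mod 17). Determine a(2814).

4

Computing terms: a(1) = 8; a(2) = 13; a(3) = 2; a(4) = 16; a(5) = 9; a(6) = 4; a(7) = 15; a(8) = 1; a(9) = 8.
The sequence repeats with period 8.
So a(2814) = a(1 + ((2814-1) mod 8)) = a(6) = 4.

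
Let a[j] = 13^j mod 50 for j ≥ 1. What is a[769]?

Computing terms: a[1] = 13, a[2] = 19, a[3] = 47, a[4] = 11, a[5] = 43, a[6] = 9, a[7] = 17, a[8] = 21, a[9] = 23, a[10] = 49, a[11] = 37, a[12] = 31, a[13] = 3, a[14] = 39, a[15] = 7, a[16] = 41, a[17] = 33, a[18] = 29, a[19] = 27, a[20] = 1, a[21] = 13.
The sequence repeats with period 20.
(769 - 1) mod 20 = 8, so a[769] = a[9] = 23.

23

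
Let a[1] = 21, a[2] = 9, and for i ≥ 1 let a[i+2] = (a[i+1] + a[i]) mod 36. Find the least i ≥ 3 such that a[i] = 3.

Listing terms: a[1] = 21, a[2] = 9, a[3] = 30, a[4] = 3, a[5] = 33, a[6] = 0, a[7] = 33, a[8] = 33, a[9] = 30, a[10] = 27, a[11] = 21, a[12] = 12, a[13] = 33, a[14] = 9, a[15] = 6, a[16] = 15, a[17] = 21, a[18] = 0, a[19] = 21, a[20] = 21, a[21] = 6, a[22] = 27, a[23] = 33, a[24] = 24, a[25] = 21, a[26] = 9.
The sequence repeats with period 24.
The value 3 first appears (with i ≥ 3) at a[4].

4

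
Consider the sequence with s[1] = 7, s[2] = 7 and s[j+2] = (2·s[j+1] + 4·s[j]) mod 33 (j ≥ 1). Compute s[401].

s[1] = 7,  s[2] = 7,  s[3] = 9,  s[4] = 13,  s[5] = 29,  s[6] = 11,  s[7] = 6,  s[8] = 23,  s[9] = 4,  s[10] = 1,  s[11] = 18,  s[12] = 7,  s[13] = 20,  s[14] = 2,  s[15] = 18,  s[16] = 11,  s[17] = 28,  s[18] = 1,  s[19] = 15,  s[20] = 1,  s[21] = 29,  s[22] = 29,  s[23] = 9,  s[24] = 2,  s[25] = 7,  s[26] = 22,  s[27] = 6,  s[28] = 1,  s[29] = 26,  s[30] = 23,  s[31] = 18,  s[32] = 29,  s[33] = 31,  s[34] = 13,  s[35] = 18,  s[36] = 22,  s[37] = 17,  s[38] = 23,  s[39] = 15,  s[40] = 23,  s[41] = 7,  s[42] = 7.
Since (s[41], s[42]) = (s[1], s[2]) = (7, 7) (two consecutive terms determine the rest), the sequence is periodic with period 40.
So s[401] = s[1 + ((401-1) mod 40)] = s[1] = 7.

7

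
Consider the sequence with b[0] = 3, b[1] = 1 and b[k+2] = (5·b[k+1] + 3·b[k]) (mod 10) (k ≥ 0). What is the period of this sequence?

We have b[0] = 3; b[1] = 1; b[2] = 4; b[3] = 3; b[4] = 7; b[5] = 4; b[6] = 1; b[7] = 7; b[8] = 8; b[9] = 1; b[10] = 9; b[11] = 8; b[12] = 7; b[13] = 9; b[14] = 6; b[15] = 7; b[16] = 3; b[17] = 6; b[18] = 9; b[19] = 3; b[20] = 2; b[21] = 9; b[22] = 1; b[23] = 2; b[24] = 3; b[25] = 1.
The sequence repeats with period 24.

24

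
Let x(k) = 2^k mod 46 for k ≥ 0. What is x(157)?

Computing terms: x(0) = 1,  x(1) = 2,  x(2) = 4,  x(3) = 8,  x(4) = 16,  x(5) = 32,  x(6) = 18,  x(7) = 36,  x(8) = 26,  x(9) = 6,  x(10) = 12,  x(11) = 24,  x(12) = 2.
Since x(12) = x(1) = 2, the sequence is eventually periodic: after a pre-period of length 1 it cycles with period 11.
For k ≥ 1, x(k) depends only on (k - 1) mod 11. (157 - 1) mod 11 = 2, so x(157) = x(3) = 8.

8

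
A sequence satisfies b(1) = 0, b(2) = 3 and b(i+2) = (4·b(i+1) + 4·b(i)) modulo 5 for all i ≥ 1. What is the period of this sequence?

Computing terms: b(1) = 0, b(2) = 3, b(3) = 2, b(4) = 0, b(5) = 3.
The sequence repeats with period 3.

3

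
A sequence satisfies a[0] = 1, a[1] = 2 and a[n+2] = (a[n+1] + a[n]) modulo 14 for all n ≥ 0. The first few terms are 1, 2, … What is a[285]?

Computing terms: a[0] = 1; a[1] = 2; a[2] = 3; a[3] = 5; a[4] = 8; a[5] = 13; a[6] = 7; a[7] = 6; a[8] = 13; a[9] = 5; a[10] = 4; a[11] = 9; a[12] = 13; a[13] = 8; a[14] = 7; a[15] = 1; a[16] = 8; a[17] = 9; a[18] = 3; a[19] = 12; a[20] = 1; a[21] = 13; a[22] = 0; a[23] = 13; a[24] = 13; a[25] = 12; a[26] = 11; a[27] = 9; a[28] = 6; a[29] = 1; a[30] = 7; a[31] = 8; a[32] = 1; a[33] = 9; a[34] = 10; a[35] = 5; a[36] = 1; a[37] = 6; a[38] = 7; a[39] = 13; a[40] = 6; a[41] = 5; a[42] = 11; a[43] = 2; a[44] = 13; a[45] = 1; a[46] = 0; a[47] = 1; a[48] = 1; a[49] = 2.
Since (a[48], a[49]) = (a[0], a[1]) = (1, 2) (two consecutive terms determine the rest), the sequence is periodic with period 48.
So a[285] = a[0 + ((285-0) mod 48)] = a[45] = 1.

1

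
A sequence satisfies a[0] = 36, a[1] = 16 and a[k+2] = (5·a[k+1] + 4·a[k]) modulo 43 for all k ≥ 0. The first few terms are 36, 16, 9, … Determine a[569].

8

a[0] = 36,  a[1] = 16,  a[2] = 9,  a[3] = 23,  a[4] = 22,  a[5] = 30,  a[6] = 23,  a[7] = 20,  a[8] = 20,  a[9] = 8,  a[10] = 34,  a[11] = 30,  a[12] = 28,  a[13] = 2,  a[14] = 36,  a[15] = 16.
Since (a[14], a[15]) = (a[0], a[1]) = (36, 16) (two consecutive terms determine the rest), the sequence is periodic with period 14.
So a[569] = a[0 + ((569-0) mod 14)] = a[9] = 8.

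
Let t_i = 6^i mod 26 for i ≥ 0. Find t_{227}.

24

Listing terms: t_0 = 1,  t_1 = 6,  t_2 = 10,  t_3 = 8,  t_4 = 22,  t_5 = 2,  t_6 = 12,  t_7 = 20,  t_8 = 16,  t_9 = 18,  t_{10} = 4,  t_{11} = 24,  t_{12} = 14,  t_{13} = 6.
Since t_{13} = t_1 = 6, the sequence is eventually periodic: after a pre-period of length 1 it cycles with period 12.
For i ≥ 1, t_i depends only on (i - 1) mod 12. (227 - 1) mod 12 = 10, so t_{227} = t_{11} = 24.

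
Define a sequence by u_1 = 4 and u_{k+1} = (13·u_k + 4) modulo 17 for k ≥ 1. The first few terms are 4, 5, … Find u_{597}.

4

Computing terms: u_1 = 4, u_2 = 5, u_3 = 1, u_4 = 0, u_5 = 4.
The sequence repeats with period 4.
So u_{597} = u_{1 + ((597-1) mod 4)} = u_1 = 4.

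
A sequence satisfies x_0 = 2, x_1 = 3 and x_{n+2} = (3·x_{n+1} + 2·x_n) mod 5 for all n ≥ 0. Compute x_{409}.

3

x_0 = 2,  x_1 = 3,  x_2 = 3,  x_3 = 0,  x_4 = 1,  x_5 = 3,  x_6 = 1,  x_7 = 4,  x_8 = 4,  x_9 = 0,  x_{10} = 3,  x_{11} = 4,  x_{12} = 3,  x_{13} = 2,  x_{14} = 2,  x_{15} = 0,  x_{16} = 4,  x_{17} = 2,  x_{18} = 4,  x_{19} = 1,  x_{20} = 1,  x_{21} = 0,  x_{22} = 2,  x_{23} = 1,  x_{24} = 2,  x_{25} = 3.
Since (x_{24}, x_{25}) = (x_0, x_1) = (2, 3) (two consecutive terms determine the rest), the sequence is periodic with period 24.
So x_{409} = x_{0 + ((409-0) mod 24)} = x_1 = 3.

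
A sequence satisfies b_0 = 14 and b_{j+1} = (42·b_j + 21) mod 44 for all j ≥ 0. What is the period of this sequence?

5

b_0 = 14; b_1 = 37; b_2 = 35; b_3 = 39; b_4 = 31; b_5 = 3; b_6 = 15; b_7 = 35.
Since b_7 = b_2 = 35, the sequence is eventually periodic: after a pre-period of length 2 it cycles with period 5.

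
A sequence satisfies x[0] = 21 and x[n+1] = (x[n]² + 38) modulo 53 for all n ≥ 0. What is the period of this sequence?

We have x[0] = 21, x[1] = 2, x[2] = 42, x[3] = 0, x[4] = 38, x[5] = 51, x[6] = 42.
Since x[6] = x[2] = 42, the sequence is eventually periodic: after a pre-period of length 2 it cycles with period 4.

4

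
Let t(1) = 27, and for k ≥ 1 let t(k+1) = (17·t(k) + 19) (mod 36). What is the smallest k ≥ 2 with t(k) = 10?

We have t(1) = 27; t(2) = 10; t(3) = 9; t(4) = 28; t(5) = 27.
Since t(5) = t(1) = 27, the sequence is periodic with period 4.
The value 10 first appears (with k ≥ 2) at t(2).

2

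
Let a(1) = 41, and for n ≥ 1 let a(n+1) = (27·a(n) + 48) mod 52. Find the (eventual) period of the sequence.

26

Listing terms: a(1) = 41, a(2) = 11, a(3) = 33, a(4) = 3, a(5) = 25, a(6) = 47, a(7) = 17, a(8) = 39, a(9) = 9, a(10) = 31, a(11) = 1, a(12) = 23, a(13) = 45, a(14) = 15, a(15) = 37, a(16) = 7, a(17) = 29, a(18) = 51, a(19) = 21, a(20) = 43, a(21) = 13, a(22) = 35, a(23) = 5, a(24) = 27, a(25) = 49, a(26) = 19, a(27) = 41.
Since a(27) = a(1) = 41, the sequence is periodic with period 26.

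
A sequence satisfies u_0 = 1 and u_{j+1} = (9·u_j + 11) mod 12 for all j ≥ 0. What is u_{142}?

Listing terms: u_0 = 1,  u_1 = 8,  u_2 = 11,  u_3 = 2,  u_4 = 5,  u_5 = 8.
Since u_5 = u_1 = 8, the sequence is eventually periodic: after a pre-period of length 1 it cycles with period 4.
For j ≥ 1, u_j depends only on (j - 1) mod 4. (142 - 1) mod 4 = 1, so u_{142} = u_2 = 11.

11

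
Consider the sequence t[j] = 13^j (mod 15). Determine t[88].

1

We have t[0] = 1,  t[1] = 13,  t[2] = 4,  t[3] = 7,  t[4] = 1.
Since t[4] = t[0] = 1, the sequence is periodic with period 4.
(88 - 0) mod 4 = 0, so t[88] = t[0] = 1.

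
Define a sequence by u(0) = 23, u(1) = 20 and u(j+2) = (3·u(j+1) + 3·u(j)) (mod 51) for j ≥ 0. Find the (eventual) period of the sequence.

8

We have u(0) = 23; u(1) = 20; u(2) = 27; u(3) = 39; u(4) = 45; u(5) = 48; u(6) = 24; u(7) = 12; u(8) = 6; u(9) = 3; u(10) = 27; u(11) = 39.
Since (u(10), u(11)) = (u(2), u(3)) = (27, 39) (two consecutive terms determine the rest), the sequence is eventually periodic: after a pre-period of length 2 it cycles with period 8.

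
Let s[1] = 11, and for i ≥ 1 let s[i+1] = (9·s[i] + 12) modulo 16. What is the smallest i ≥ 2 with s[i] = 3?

3

We have s[1] = 11, s[2] = 15, s[3] = 3, s[4] = 7, s[5] = 11.
The sequence repeats with period 4.
The value 3 first appears (with i ≥ 2) at s[3].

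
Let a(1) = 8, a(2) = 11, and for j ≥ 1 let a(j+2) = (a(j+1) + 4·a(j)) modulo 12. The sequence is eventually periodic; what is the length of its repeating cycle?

Listing terms: a(1) = 8, a(2) = 11, a(3) = 7, a(4) = 3, a(5) = 7, a(6) = 7, a(7) = 11, a(8) = 3, a(9) = 11, a(10) = 11, a(11) = 7.
Since (a(10), a(11)) = (a(2), a(3)) = (11, 7) (two consecutive terms determine the rest), the sequence is eventually periodic: after a pre-period of length 1 it cycles with period 8.

8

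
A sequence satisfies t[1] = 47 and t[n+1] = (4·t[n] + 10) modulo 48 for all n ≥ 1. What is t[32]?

18

Listing terms: t[1] = 47; t[2] = 6; t[3] = 34; t[4] = 2; t[5] = 18; t[6] = 34.
Since t[6] = t[3] = 34, the sequence is eventually periodic: after a pre-period of length 2 it cycles with period 3.
For n ≥ 3, t[n] depends only on (n - 3) mod 3. (32 - 3) mod 3 = 2, so t[32] = t[5] = 18.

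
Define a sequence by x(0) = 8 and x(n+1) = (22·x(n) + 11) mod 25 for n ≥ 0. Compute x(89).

17

Listing terms: x(0) = 8,  x(1) = 12,  x(2) = 0,  x(3) = 11,  x(4) = 3,  x(5) = 2,  x(6) = 5,  x(7) = 21,  x(8) = 23,  x(9) = 17,  x(10) = 10,  x(11) = 6,  x(12) = 18,  x(13) = 7,  x(14) = 15,  x(15) = 16,  x(16) = 13,  x(17) = 22,  x(18) = 20,  x(19) = 1,  x(20) = 8.
Since x(20) = x(0) = 8, the sequence is periodic with period 20.
So x(89) = x(0 + ((89-0) mod 20)) = x(9) = 17.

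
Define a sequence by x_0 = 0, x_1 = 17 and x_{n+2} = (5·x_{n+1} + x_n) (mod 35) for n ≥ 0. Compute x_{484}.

20

x_0 = 0, x_1 = 17, x_2 = 15, x_3 = 22, x_4 = 20, x_5 = 17, x_6 = 0, x_7 = 17.
The sequence repeats with period 6.
So x_{484} = x_{0 + ((484-0) mod 6)} = x_4 = 20.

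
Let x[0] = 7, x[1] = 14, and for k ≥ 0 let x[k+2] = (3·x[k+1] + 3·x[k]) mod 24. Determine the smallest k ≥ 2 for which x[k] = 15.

Listing terms: x[0] = 7; x[1] = 14; x[2] = 15; x[3] = 15; x[4] = 18; x[5] = 3; x[6] = 15; x[7] = 6; x[8] = 15; x[9] = 15.
Since (x[8], x[9]) = (x[2], x[3]) = (15, 15) (two consecutive terms determine the rest), the sequence is eventually periodic: after a pre-period of length 2 it cycles with period 6.
The value 15 first appears (with k ≥ 2) at x[2].

2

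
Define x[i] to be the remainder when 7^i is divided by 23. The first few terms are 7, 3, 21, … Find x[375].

7

Computing terms: x[1] = 7, x[2] = 3, x[3] = 21, x[4] = 9, x[5] = 17, x[6] = 4, x[7] = 5, x[8] = 12, x[9] = 15, x[10] = 13, x[11] = 22, x[12] = 16, x[13] = 20, x[14] = 2, x[15] = 14, x[16] = 6, x[17] = 19, x[18] = 18, x[19] = 11, x[20] = 8, x[21] = 10, x[22] = 1, x[23] = 7.
The sequence repeats with period 22.
So x[375] = x[1 + ((375-1) mod 22)] = x[1] = 7.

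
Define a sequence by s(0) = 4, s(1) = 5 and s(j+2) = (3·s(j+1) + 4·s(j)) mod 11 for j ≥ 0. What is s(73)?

3

Computing terms: s(0) = 4; s(1) = 5; s(2) = 9; s(3) = 3; s(4) = 1; s(5) = 4; s(6) = 5.
The sequence repeats with period 5.
So s(73) = s(0 + ((73-0) mod 5)) = s(3) = 3.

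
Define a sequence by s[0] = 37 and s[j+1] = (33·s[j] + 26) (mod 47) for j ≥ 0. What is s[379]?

s[0] = 37; s[1] = 25; s[2] = 5; s[3] = 3; s[4] = 31; s[5] = 15; s[6] = 4; s[7] = 17; s[8] = 23; s[9] = 33; s[10] = 34; s[11] = 20; s[12] = 28; s[13] = 10; s[14] = 27; s[15] = 24; s[16] = 19; s[17] = 42; s[18] = 2; s[19] = 45; s[20] = 7; s[21] = 22; s[22] = 0; s[23] = 26; s[24] = 38; s[25] = 11; s[26] = 13; s[27] = 32; s[28] = 1; s[29] = 12; s[30] = 46; s[31] = 40; s[32] = 30; s[33] = 29; s[34] = 43; s[35] = 35; s[36] = 6; s[37] = 36; s[38] = 39; s[39] = 44; s[40] = 21; s[41] = 14; s[42] = 18; s[43] = 9; s[44] = 41; s[45] = 16; s[46] = 37.
The sequence repeats with period 46.
So s[379] = s[0 + ((379-0) mod 46)] = s[11] = 20.

20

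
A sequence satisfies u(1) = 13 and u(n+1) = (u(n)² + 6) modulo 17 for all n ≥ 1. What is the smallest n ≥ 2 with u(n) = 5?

Computing terms: u(1) = 13,  u(2) = 5,  u(3) = 14,  u(4) = 15,  u(5) = 10,  u(6) = 4,  u(7) = 5.
Since u(7) = u(2) = 5, the sequence is eventually periodic: after a pre-period of length 1 it cycles with period 5.
The value 5 first appears (with n ≥ 2) at u(2).

2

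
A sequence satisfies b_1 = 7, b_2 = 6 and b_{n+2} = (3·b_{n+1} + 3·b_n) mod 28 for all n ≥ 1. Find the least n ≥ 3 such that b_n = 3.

Listing terms: b_1 = 7; b_2 = 6; b_3 = 11; b_4 = 23; b_5 = 18; b_6 = 11; b_7 = 3; b_8 = 14; b_9 = 23; b_{10} = 27; b_{11} = 10; b_{12} = 27; b_{13} = 27; b_{14} = 22; b_{15} = 7; b_{16} = 3; b_{17} = 2; b_{18} = 15; b_{19} = 23; b_{20} = 2; b_{21} = 19; b_{22} = 7; b_{23} = 22; b_{24} = 3; b_{25} = 19; b_{26} = 10; b_{27} = 3; b_{28} = 11; b_{29} = 14; b_{30} = 19; b_{31} = 15; b_{32} = 18; b_{33} = 15; b_{34} = 15; b_{35} = 6; b_{36} = 7; b_{37} = 11; b_{38} = 26; b_{39} = 27; b_{40} = 19; b_{41} = 26; b_{42} = 23; b_{43} = 7; b_{44} = 6.
The sequence repeats with period 42.
The value 3 first appears (with n ≥ 3) at b_7.

7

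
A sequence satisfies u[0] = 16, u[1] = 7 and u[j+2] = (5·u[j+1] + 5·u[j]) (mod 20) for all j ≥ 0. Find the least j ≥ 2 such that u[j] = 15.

Computing terms: u[0] = 16,  u[1] = 7,  u[2] = 15,  u[3] = 10,  u[4] = 5,  u[5] = 15,  u[6] = 0,  u[7] = 15,  u[8] = 15,  u[9] = 10.
Since (u[8], u[9]) = (u[2], u[3]) = (15, 10) (two consecutive terms determine the rest), the sequence is eventually periodic: after a pre-period of length 2 it cycles with period 6.
The value 15 first appears (with j ≥ 2) at u[2].

2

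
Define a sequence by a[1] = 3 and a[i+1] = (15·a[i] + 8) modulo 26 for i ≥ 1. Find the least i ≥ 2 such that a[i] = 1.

We have a[1] = 3, a[2] = 1, a[3] = 23, a[4] = 15, a[5] = 25, a[6] = 19, a[7] = 7, a[8] = 9, a[9] = 13, a[10] = 21, a[11] = 11, a[12] = 17, a[13] = 3.
The sequence repeats with period 12.
The value 1 first appears (with i ≥ 2) at a[2].

2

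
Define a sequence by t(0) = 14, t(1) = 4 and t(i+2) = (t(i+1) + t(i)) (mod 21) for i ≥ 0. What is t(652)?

Computing terms: t(0) = 14; t(1) = 4; t(2) = 18; t(3) = 1; t(4) = 19; t(5) = 20; t(6) = 18; t(7) = 17; t(8) = 14; t(9) = 10; t(10) = 3; t(11) = 13; t(12) = 16; t(13) = 8; t(14) = 3; t(15) = 11; t(16) = 14; t(17) = 4.
Since (t(16), t(17)) = (t(0), t(1)) = (14, 4) (two consecutive terms determine the rest), the sequence is periodic with period 16.
(652 - 0) mod 16 = 12, so t(652) = t(12) = 16.

16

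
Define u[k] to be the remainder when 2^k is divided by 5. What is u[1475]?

Computing terms: u[1] = 2,  u[2] = 4,  u[3] = 3,  u[4] = 1,  u[5] = 2.
The sequence repeats with period 4.
(1475 - 1) mod 4 = 2, so u[1475] = u[3] = 3.

3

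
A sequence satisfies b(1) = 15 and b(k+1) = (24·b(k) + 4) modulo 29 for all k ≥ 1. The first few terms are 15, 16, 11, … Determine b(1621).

7

We have b(1) = 15; b(2) = 16; b(3) = 11; b(4) = 7; b(5) = 27; b(6) = 14; b(7) = 21; b(8) = 15.
Since b(8) = b(1) = 15, the sequence is periodic with period 7.
So b(1621) = b(1 + ((1621-1) mod 7)) = b(4) = 7.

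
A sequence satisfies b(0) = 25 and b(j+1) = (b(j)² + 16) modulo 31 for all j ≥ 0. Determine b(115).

10

Computing terms: b(0) = 25,  b(1) = 21,  b(2) = 23,  b(3) = 18,  b(4) = 30,  b(5) = 17,  b(6) = 26,  b(7) = 10,  b(8) = 23.
Since b(8) = b(2) = 23, the sequence is eventually periodic: after a pre-period of length 2 it cycles with period 6.
For j ≥ 2, b(j) depends only on (j - 2) mod 6. (115 - 2) mod 6 = 5, so b(115) = b(7) = 10.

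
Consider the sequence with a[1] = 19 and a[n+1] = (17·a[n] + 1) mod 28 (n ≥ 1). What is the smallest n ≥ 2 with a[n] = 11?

Listing terms: a[1] = 19; a[2] = 16; a[3] = 21; a[4] = 22; a[5] = 11; a[6] = 20; a[7] = 5; a[8] = 2; a[9] = 7; a[10] = 8; a[11] = 25; a[12] = 6; a[13] = 19.
The sequence repeats with period 12.
The value 11 first appears (with n ≥ 2) at a[5].

5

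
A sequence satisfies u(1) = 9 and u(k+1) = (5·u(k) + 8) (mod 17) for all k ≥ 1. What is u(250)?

We have u(1) = 9,  u(2) = 2,  u(3) = 1,  u(4) = 13,  u(5) = 5,  u(6) = 16,  u(7) = 3,  u(8) = 6,  u(9) = 4,  u(10) = 11,  u(11) = 12,  u(12) = 0,  u(13) = 8,  u(14) = 14,  u(15) = 10,  u(16) = 7,  u(17) = 9.
The sequence repeats with period 16.
(250 - 1) mod 16 = 9, so u(250) = u(10) = 11.

11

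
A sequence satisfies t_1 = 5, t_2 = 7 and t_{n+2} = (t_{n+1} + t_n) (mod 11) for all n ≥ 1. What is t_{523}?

1

t_1 = 5; t_2 = 7; t_3 = 1; t_4 = 8; t_5 = 9; t_6 = 6; t_7 = 4; t_8 = 10; t_9 = 3; t_{10} = 2; t_{11} = 5; t_{12} = 7.
Since (t_{11}, t_{12}) = (t_1, t_2) = (5, 7) (two consecutive terms determine the rest), the sequence is periodic with period 10.
So t_{523} = t_{1 + ((523-1) mod 10)} = t_3 = 1.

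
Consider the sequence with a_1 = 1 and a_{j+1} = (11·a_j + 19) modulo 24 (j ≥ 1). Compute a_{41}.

a_1 = 1; a_2 = 6; a_3 = 13; a_4 = 18; a_5 = 1.
Since a_5 = a_1 = 1, the sequence is periodic with period 4.
So a_{41} = a_{1 + ((41-1) mod 4)} = a_1 = 1.

1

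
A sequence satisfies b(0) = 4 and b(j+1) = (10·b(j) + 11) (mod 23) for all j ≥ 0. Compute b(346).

12

Listing terms: b(0) = 4, b(1) = 5, b(2) = 15, b(3) = 0, b(4) = 11, b(5) = 6, b(6) = 2, b(7) = 8, b(8) = 22, b(9) = 1, b(10) = 21, b(11) = 14, b(12) = 13, b(13) = 3, b(14) = 18, b(15) = 7, b(16) = 12, b(17) = 16, b(18) = 10, b(19) = 19, b(20) = 17, b(21) = 20, b(22) = 4.
Since b(22) = b(0) = 4, the sequence is periodic with period 22.
(346 - 0) mod 22 = 16, so b(346) = b(16) = 12.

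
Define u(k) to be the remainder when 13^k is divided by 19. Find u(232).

Listing terms: u(1) = 13; u(2) = 17; u(3) = 12; u(4) = 4; u(5) = 14; u(6) = 11; u(7) = 10; u(8) = 16; u(9) = 18; u(10) = 6; u(11) = 2; u(12) = 7; u(13) = 15; u(14) = 5; u(15) = 8; u(16) = 9; u(17) = 3; u(18) = 1; u(19) = 13.
Since u(19) = u(1) = 13, the sequence is periodic with period 18.
(232 - 1) mod 18 = 15, so u(232) = u(16) = 9.

9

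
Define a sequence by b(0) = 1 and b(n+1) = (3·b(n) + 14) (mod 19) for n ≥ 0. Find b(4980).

5

b(0) = 1, b(1) = 17, b(2) = 8, b(3) = 0, b(4) = 14, b(5) = 18, b(6) = 11, b(7) = 9, b(8) = 3, b(9) = 4, b(10) = 7, b(11) = 16, b(12) = 5, b(13) = 10, b(14) = 6, b(15) = 13, b(16) = 15, b(17) = 2, b(18) = 1.
Since b(18) = b(0) = 1, the sequence is periodic with period 18.
(4980 - 0) mod 18 = 12, so b(4980) = b(12) = 5.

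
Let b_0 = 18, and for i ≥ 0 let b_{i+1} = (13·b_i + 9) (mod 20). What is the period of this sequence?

4

Computing terms: b_0 = 18,  b_1 = 3,  b_2 = 8,  b_3 = 13,  b_4 = 18.
The sequence repeats with period 4.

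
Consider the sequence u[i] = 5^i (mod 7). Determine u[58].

Listing terms: u[1] = 5, u[2] = 4, u[3] = 6, u[4] = 2, u[5] = 3, u[6] = 1, u[7] = 5.
The sequence repeats with period 6.
So u[58] = u[1 + ((58-1) mod 6)] = u[4] = 2.

2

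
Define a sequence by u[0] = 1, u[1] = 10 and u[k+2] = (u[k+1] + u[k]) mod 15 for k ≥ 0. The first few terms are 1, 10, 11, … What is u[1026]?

5

Computing terms: u[0] = 1, u[1] = 10, u[2] = 11, u[3] = 6, u[4] = 2, u[5] = 8, u[6] = 10, u[7] = 3, u[8] = 13, u[9] = 1, u[10] = 14, u[11] = 0, u[12] = 14, u[13] = 14, u[14] = 13, u[15] = 12, u[16] = 10, u[17] = 7, u[18] = 2, u[19] = 9, u[20] = 11, u[21] = 5, u[22] = 1, u[23] = 6, u[24] = 7, u[25] = 13, u[26] = 5, u[27] = 3, u[28] = 8, u[29] = 11, u[30] = 4, u[31] = 0, u[32] = 4, u[33] = 4, u[34] = 8, u[35] = 12, u[36] = 5, u[37] = 2, u[38] = 7, u[39] = 9, u[40] = 1, u[41] = 10.
Since (u[40], u[41]) = (u[0], u[1]) = (1, 10) (two consecutive terms determine the rest), the sequence is periodic with period 40.
(1026 - 0) mod 40 = 26, so u[1026] = u[26] = 5.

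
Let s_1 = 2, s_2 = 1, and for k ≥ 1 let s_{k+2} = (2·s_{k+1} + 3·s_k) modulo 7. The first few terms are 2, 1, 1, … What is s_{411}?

1

Listing terms: s_1 = 2; s_2 = 1; s_3 = 1; s_4 = 5; s_5 = 6; s_6 = 6; s_7 = 2; s_8 = 1.
The sequence repeats with period 6.
So s_{411} = s_{1 + ((411-1) mod 6)} = s_3 = 1.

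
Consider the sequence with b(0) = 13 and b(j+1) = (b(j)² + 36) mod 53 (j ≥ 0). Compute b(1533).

7

Listing terms: b(0) = 13,  b(1) = 46,  b(2) = 32,  b(3) = 0,  b(4) = 36,  b(5) = 7,  b(6) = 32.
Since b(6) = b(2) = 32, the sequence is eventually periodic: after a pre-period of length 2 it cycles with period 4.
For j ≥ 2, b(j) depends only on (j - 2) mod 4. (1533 - 2) mod 4 = 3, so b(1533) = b(5) = 7.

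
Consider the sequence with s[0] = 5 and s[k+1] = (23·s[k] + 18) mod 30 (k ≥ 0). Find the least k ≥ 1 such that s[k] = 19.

s[0] = 5, s[1] = 13, s[2] = 17, s[3] = 19, s[4] = 5.
The sequence repeats with period 4.
The value 19 first appears (with k ≥ 1) at s[3].

3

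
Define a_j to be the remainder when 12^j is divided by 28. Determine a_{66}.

8

Computing terms: a_1 = 12,  a_2 = 4,  a_3 = 20,  a_4 = 16,  a_5 = 24,  a_6 = 8,  a_7 = 12.
The sequence repeats with period 6.
So a_{66} = a_{1 + ((66-1) mod 6)} = a_6 = 8.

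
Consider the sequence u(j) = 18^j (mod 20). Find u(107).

Computing terms: u(1) = 18; u(2) = 4; u(3) = 12; u(4) = 16; u(5) = 8; u(6) = 4.
Since u(6) = u(2) = 4, the sequence is eventually periodic: after a pre-period of length 1 it cycles with period 4.
For j ≥ 2, u(j) depends only on (j - 2) mod 4. (107 - 2) mod 4 = 1, so u(107) = u(3) = 12.

12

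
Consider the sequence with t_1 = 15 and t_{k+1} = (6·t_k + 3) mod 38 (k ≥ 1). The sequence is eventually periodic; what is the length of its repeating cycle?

t_1 = 15, t_2 = 17, t_3 = 29, t_4 = 25, t_5 = 1, t_6 = 9, t_7 = 19, t_8 = 3, t_9 = 21, t_{10} = 15.
The sequence repeats with period 9.

9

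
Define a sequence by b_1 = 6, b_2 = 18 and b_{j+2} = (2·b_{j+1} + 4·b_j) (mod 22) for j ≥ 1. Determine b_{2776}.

14

Listing terms: b_1 = 6, b_2 = 18, b_3 = 16, b_4 = 16, b_5 = 8, b_6 = 14, b_7 = 16, b_8 = 0, b_9 = 20, b_{10} = 18, b_{11} = 6, b_{12} = 18.
The sequence repeats with period 10.
So b_{2776} = b_{1 + ((2776-1) mod 10)} = b_6 = 14.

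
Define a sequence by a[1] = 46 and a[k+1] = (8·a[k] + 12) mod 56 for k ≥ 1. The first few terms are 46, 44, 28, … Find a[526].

We have a[1] = 46, a[2] = 44, a[3] = 28, a[4] = 12, a[5] = 52, a[6] = 36, a[7] = 20, a[8] = 4, a[9] = 44.
Since a[9] = a[2] = 44, the sequence is eventually periodic: after a pre-period of length 1 it cycles with period 7.
For k ≥ 2, a[k] depends only on (k - 2) mod 7. (526 - 2) mod 7 = 6, so a[526] = a[8] = 4.

4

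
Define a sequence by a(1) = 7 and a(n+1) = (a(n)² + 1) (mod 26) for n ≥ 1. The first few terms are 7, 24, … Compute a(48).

0

Listing terms: a(1) = 7; a(2) = 24; a(3) = 5; a(4) = 0; a(5) = 1; a(6) = 2; a(7) = 5.
Since a(7) = a(3) = 5, the sequence is eventually periodic: after a pre-period of length 2 it cycles with period 4.
For n ≥ 3, a(n) depends only on (n - 3) mod 4. (48 - 3) mod 4 = 1, so a(48) = a(4) = 0.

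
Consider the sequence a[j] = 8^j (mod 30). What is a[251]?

2

a[1] = 8, a[2] = 4, a[3] = 2, a[4] = 16, a[5] = 8.
Since a[5] = a[1] = 8, the sequence is periodic with period 4.
So a[251] = a[1 + ((251-1) mod 4)] = a[3] = 2.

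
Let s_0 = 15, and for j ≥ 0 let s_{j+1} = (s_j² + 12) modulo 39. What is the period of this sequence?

3

Listing terms: s_0 = 15; s_1 = 3; s_2 = 21; s_3 = 24; s_4 = 3.
Since s_4 = s_1 = 3, the sequence is eventually periodic: after a pre-period of length 1 it cycles with period 3.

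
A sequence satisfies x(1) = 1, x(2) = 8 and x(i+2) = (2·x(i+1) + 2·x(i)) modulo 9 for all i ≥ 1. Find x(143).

2

x(1) = 1; x(2) = 8; x(3) = 0; x(4) = 7; x(5) = 5; x(6) = 6; x(7) = 4; x(8) = 2; x(9) = 3; x(10) = 1; x(11) = 8.
Since (x(10), x(11)) = (x(1), x(2)) = (1, 8) (two consecutive terms determine the rest), the sequence is periodic with period 9.
(143 - 1) mod 9 = 7, so x(143) = x(8) = 2.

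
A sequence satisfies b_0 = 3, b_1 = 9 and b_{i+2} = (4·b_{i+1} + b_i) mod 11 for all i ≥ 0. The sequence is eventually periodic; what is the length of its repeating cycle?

10

Computing terms: b_0 = 3,  b_1 = 9,  b_2 = 6,  b_3 = 0,  b_4 = 6,  b_5 = 2,  b_6 = 3,  b_7 = 3,  b_8 = 4,  b_9 = 8,  b_{10} = 3,  b_{11} = 9.
The sequence repeats with period 10.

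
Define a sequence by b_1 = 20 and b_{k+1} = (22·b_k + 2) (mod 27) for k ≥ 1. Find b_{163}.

b_1 = 20,  b_2 = 10,  b_3 = 6,  b_4 = 26,  b_5 = 7,  b_6 = 21,  b_7 = 5,  b_8 = 4,  b_9 = 9,  b_{10} = 11,  b_{11} = 1,  b_{12} = 24,  b_{13} = 17,  b_{14} = 25,  b_{15} = 12,  b_{16} = 23,  b_{17} = 22,  b_{18} = 0,  b_{19} = 2,  b_{20} = 19,  b_{21} = 15,  b_{22} = 8,  b_{23} = 16,  b_{24} = 3,  b_{25} = 14,  b_{26} = 13,  b_{27} = 18,  b_{28} = 20.
The sequence repeats with period 27.
So b_{163} = b_{1 + ((163-1) mod 27)} = b_1 = 20.

20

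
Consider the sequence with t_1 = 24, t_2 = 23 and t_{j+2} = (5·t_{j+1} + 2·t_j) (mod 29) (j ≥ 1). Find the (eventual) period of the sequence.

28

We have t_1 = 24; t_2 = 23; t_3 = 18; t_4 = 20; t_5 = 20; t_6 = 24; t_7 = 15; t_8 = 7; t_9 = 7; t_{10} = 20; t_{11} = 27; t_{12} = 1; t_{13} = 1; t_{14} = 7; t_{15} = 8; t_{16} = 25; t_{17} = 25; t_{18} = 1; t_{19} = 26; t_{20} = 16; t_{21} = 16; t_{22} = 25; t_{23} = 12; t_{24} = 23; t_{25} = 23; t_{26} = 16; t_{27} = 10; t_{28} = 24; t_{29} = 24; t_{30} = 23.
Since (t_{29}, t_{30}) = (t_1, t_2) = (24, 23) (two consecutive terms determine the rest), the sequence is periodic with period 28.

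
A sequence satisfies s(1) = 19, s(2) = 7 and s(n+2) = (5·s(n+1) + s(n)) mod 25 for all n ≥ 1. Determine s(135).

Listing terms: s(1) = 19; s(2) = 7; s(3) = 4; s(4) = 2; s(5) = 14; s(6) = 22; s(7) = 24; s(8) = 17; s(9) = 9; s(10) = 12; s(11) = 19; s(12) = 7.
Since (s(11), s(12)) = (s(1), s(2)) = (19, 7) (two consecutive terms determine the rest), the sequence is periodic with period 10.
(135 - 1) mod 10 = 4, so s(135) = s(5) = 14.

14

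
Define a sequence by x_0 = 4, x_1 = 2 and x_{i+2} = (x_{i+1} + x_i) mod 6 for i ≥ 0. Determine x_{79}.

Listing terms: x_0 = 4; x_1 = 2; x_2 = 0; x_3 = 2; x_4 = 2; x_5 = 4; x_6 = 0; x_7 = 4; x_8 = 4; x_9 = 2.
The sequence repeats with period 8.
So x_{79} = x_{0 + ((79-0) mod 8)} = x_7 = 4.

4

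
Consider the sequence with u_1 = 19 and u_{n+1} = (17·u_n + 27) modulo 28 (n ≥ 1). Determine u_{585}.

u_1 = 19; u_2 = 14; u_3 = 13; u_4 = 24; u_5 = 15; u_6 = 2; u_7 = 5; u_8 = 0; u_9 = 27; u_{10} = 10; u_{11} = 1; u_{12} = 16; u_{13} = 19.
The sequence repeats with period 12.
(585 - 1) mod 12 = 8, so u_{585} = u_9 = 27.

27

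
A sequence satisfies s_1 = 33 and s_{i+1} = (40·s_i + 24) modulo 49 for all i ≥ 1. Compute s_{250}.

32

We have s_1 = 33, s_2 = 21, s_3 = 31, s_4 = 39, s_5 = 16, s_6 = 27, s_7 = 26, s_8 = 35, s_9 = 3, s_{10} = 46, s_{11} = 2, s_{12} = 6, s_{13} = 19, s_{14} = 0, s_{15} = 24, s_{16} = 4, s_{17} = 37, s_{18} = 34, s_{19} = 12, s_{20} = 14, s_{21} = 45, s_{22} = 11, s_{23} = 23, s_{24} = 13, s_{25} = 5, s_{26} = 28, s_{27} = 17, s_{28} = 18, s_{29} = 9, s_{30} = 41, s_{31} = 47, s_{32} = 42, s_{33} = 38, s_{34} = 25, s_{35} = 44, s_{36} = 20, s_{37} = 40, s_{38} = 7, s_{39} = 10, s_{40} = 32, s_{41} = 30, s_{42} = 48, s_{43} = 33.
The sequence repeats with period 42.
(250 - 1) mod 42 = 39, so s_{250} = s_{40} = 32.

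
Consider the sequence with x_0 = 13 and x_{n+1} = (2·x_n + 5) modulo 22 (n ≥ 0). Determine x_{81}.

Computing terms: x_0 = 13; x_1 = 9; x_2 = 1; x_3 = 7; x_4 = 19; x_5 = 21; x_6 = 3; x_7 = 11; x_8 = 5; x_9 = 15; x_{10} = 13.
Since x_{10} = x_0 = 13, the sequence is periodic with period 10.
So x_{81} = x_{0 + ((81-0) mod 10)} = x_1 = 9.

9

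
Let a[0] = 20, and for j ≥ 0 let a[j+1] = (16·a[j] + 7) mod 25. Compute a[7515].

0

Computing terms: a[0] = 20; a[1] = 2; a[2] = 14; a[3] = 6; a[4] = 3; a[5] = 5; a[6] = 12; a[7] = 24; a[8] = 16; a[9] = 13; a[10] = 15; a[11] = 22; a[12] = 9; a[13] = 1; a[14] = 23; a[15] = 0; a[16] = 7; a[17] = 19; a[18] = 11; a[19] = 8; a[20] = 10; a[21] = 17; a[22] = 4; a[23] = 21; a[24] = 18; a[25] = 20.
Since a[25] = a[0] = 20, the sequence is periodic with period 25.
So a[7515] = a[0 + ((7515-0) mod 25)] = a[15] = 0.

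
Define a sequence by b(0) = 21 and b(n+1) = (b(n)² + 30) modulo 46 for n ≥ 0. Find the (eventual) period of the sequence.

We have b(0) = 21,  b(1) = 11,  b(2) = 13,  b(3) = 15,  b(4) = 25,  b(5) = 11.
Since b(5) = b(1) = 11, the sequence is eventually periodic: after a pre-period of length 1 it cycles with period 4.

4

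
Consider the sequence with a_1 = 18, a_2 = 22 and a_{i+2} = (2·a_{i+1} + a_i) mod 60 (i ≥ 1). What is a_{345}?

We have a_1 = 18,  a_2 = 22,  a_3 = 2,  a_4 = 26,  a_5 = 54,  a_6 = 14,  a_7 = 22,  a_8 = 58,  a_9 = 18,  a_{10} = 34,  a_{11} = 26,  a_{12} = 26,  a_{13} = 18,  a_{14} = 2,  a_{15} = 22,  a_{16} = 46,  a_{17} = 54,  a_{18} = 34,  a_{19} = 2,  a_{20} = 38,  a_{21} = 18,  a_{22} = 14,  a_{23} = 46,  a_{24} = 46,  a_{25} = 18,  a_{26} = 22.
Since (a_{25}, a_{26}) = (a_1, a_2) = (18, 22) (two consecutive terms determine the rest), the sequence is periodic with period 24.
(345 - 1) mod 24 = 8, so a_{345} = a_9 = 18.

18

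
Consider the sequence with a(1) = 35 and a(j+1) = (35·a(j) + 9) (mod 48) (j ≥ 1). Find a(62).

Computing terms: a(1) = 35, a(2) = 34, a(3) = 47, a(4) = 22, a(5) = 11, a(6) = 10, a(7) = 23, a(8) = 46, a(9) = 35.
Since a(9) = a(1) = 35, the sequence is periodic with period 8.
So a(62) = a(1 + ((62-1) mod 8)) = a(6) = 10.

10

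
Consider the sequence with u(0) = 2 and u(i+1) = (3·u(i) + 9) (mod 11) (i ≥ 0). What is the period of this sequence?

5

We have u(0) = 2; u(1) = 4; u(2) = 10; u(3) = 6; u(4) = 5; u(5) = 2.
Since u(5) = u(0) = 2, the sequence is periodic with period 5.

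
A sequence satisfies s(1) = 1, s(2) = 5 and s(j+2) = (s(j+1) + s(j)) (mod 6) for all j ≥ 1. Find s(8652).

We have s(1) = 1, s(2) = 5, s(3) = 0, s(4) = 5, s(5) = 5, s(6) = 4, s(7) = 3, s(8) = 1, s(9) = 4, s(10) = 5, s(11) = 3, s(12) = 2, s(13) = 5, s(14) = 1, s(15) = 0, s(16) = 1, s(17) = 1, s(18) = 2, s(19) = 3, s(20) = 5, s(21) = 2, s(22) = 1, s(23) = 3, s(24) = 4, s(25) = 1, s(26) = 5.
The sequence repeats with period 24.
So s(8652) = s(1 + ((8652-1) mod 24)) = s(12) = 2.

2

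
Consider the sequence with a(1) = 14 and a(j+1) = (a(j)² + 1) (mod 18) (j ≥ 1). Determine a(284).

a(1) = 14; a(2) = 17; a(3) = 2; a(4) = 5; a(5) = 8; a(6) = 11; a(7) = 14.
Since a(7) = a(1) = 14, the sequence is periodic with period 6.
So a(284) = a(1 + ((284-1) mod 6)) = a(2) = 17.

17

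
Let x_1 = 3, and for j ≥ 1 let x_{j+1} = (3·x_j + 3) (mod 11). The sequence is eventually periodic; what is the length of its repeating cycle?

Computing terms: x_1 = 3,  x_2 = 1,  x_3 = 6,  x_4 = 10,  x_5 = 0,  x_6 = 3.
The sequence repeats with period 5.

5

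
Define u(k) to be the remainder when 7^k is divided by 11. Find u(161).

7

u(1) = 7, u(2) = 5, u(3) = 2, u(4) = 3, u(5) = 10, u(6) = 4, u(7) = 6, u(8) = 9, u(9) = 8, u(10) = 1, u(11) = 7.
The sequence repeats with period 10.
So u(161) = u(1 + ((161-1) mod 10)) = u(1) = 7.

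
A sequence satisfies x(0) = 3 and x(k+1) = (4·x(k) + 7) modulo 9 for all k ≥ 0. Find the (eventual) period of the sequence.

x(0) = 3, x(1) = 1, x(2) = 2, x(3) = 6, x(4) = 4, x(5) = 5, x(6) = 0, x(7) = 7, x(8) = 8, x(9) = 3.
The sequence repeats with period 9.

9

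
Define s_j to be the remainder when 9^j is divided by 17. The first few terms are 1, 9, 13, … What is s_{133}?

Computing terms: s_0 = 1; s_1 = 9; s_2 = 13; s_3 = 15; s_4 = 16; s_5 = 8; s_6 = 4; s_7 = 2; s_8 = 1.
Since s_8 = s_0 = 1, the sequence is periodic with period 8.
So s_{133} = s_{0 + ((133-0) mod 8)} = s_5 = 8.

8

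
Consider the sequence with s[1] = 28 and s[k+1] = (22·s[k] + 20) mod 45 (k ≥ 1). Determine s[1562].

21

We have s[1] = 28, s[2] = 6, s[3] = 17, s[4] = 34, s[5] = 3, s[6] = 41, s[7] = 22, s[8] = 9, s[9] = 38, s[10] = 1, s[11] = 42, s[12] = 44, s[13] = 43, s[14] = 21, s[15] = 32, s[16] = 4, s[17] = 18, s[18] = 11, s[19] = 37, s[20] = 24, s[21] = 8, s[22] = 16, s[23] = 12, s[24] = 14, s[25] = 13, s[26] = 36, s[27] = 2, s[28] = 19, s[29] = 33, s[30] = 26, s[31] = 7, s[32] = 39, s[33] = 23, s[34] = 31, s[35] = 27, s[36] = 29, s[37] = 28.
The sequence repeats with period 36.
So s[1562] = s[1 + ((1562-1) mod 36)] = s[14] = 21.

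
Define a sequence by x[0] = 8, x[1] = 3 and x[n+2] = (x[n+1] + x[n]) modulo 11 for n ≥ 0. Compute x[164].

x[0] = 8, x[1] = 3, x[2] = 0, x[3] = 3, x[4] = 3, x[5] = 6, x[6] = 9, x[7] = 4, x[8] = 2, x[9] = 6, x[10] = 8, x[11] = 3.
Since (x[10], x[11]) = (x[0], x[1]) = (8, 3) (two consecutive terms determine the rest), the sequence is periodic with period 10.
So x[164] = x[0 + ((164-0) mod 10)] = x[4] = 3.

3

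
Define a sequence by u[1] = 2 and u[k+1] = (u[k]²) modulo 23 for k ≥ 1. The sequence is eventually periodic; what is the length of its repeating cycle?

Listing terms: u[1] = 2,  u[2] = 4,  u[3] = 16,  u[4] = 3,  u[5] = 9,  u[6] = 12,  u[7] = 6,  u[8] = 13,  u[9] = 8,  u[10] = 18,  u[11] = 2.
Since u[11] = u[1] = 2, the sequence is periodic with period 10.

10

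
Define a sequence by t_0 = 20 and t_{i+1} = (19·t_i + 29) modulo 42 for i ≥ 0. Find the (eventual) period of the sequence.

6

Computing terms: t_0 = 20, t_1 = 31, t_2 = 30, t_3 = 11, t_4 = 28, t_5 = 15, t_6 = 20.
The sequence repeats with period 6.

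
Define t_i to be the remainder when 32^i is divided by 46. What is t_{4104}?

32

We have t_1 = 32, t_2 = 12, t_3 = 16, t_4 = 6, t_5 = 8, t_6 = 26, t_7 = 4, t_8 = 36, t_9 = 2, t_{10} = 18, t_{11} = 24, t_{12} = 32.
The sequence repeats with period 11.
(4104 - 1) mod 11 = 0, so t_{4104} = t_1 = 32.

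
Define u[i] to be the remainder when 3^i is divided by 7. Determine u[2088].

1

We have u[0] = 1, u[1] = 3, u[2] = 2, u[3] = 6, u[4] = 4, u[5] = 5, u[6] = 1.
Since u[6] = u[0] = 1, the sequence is periodic with period 6.
(2088 - 0) mod 6 = 0, so u[2088] = u[0] = 1.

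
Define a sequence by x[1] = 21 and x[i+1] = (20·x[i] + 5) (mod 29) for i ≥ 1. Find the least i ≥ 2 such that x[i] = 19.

2

Computing terms: x[1] = 21; x[2] = 19; x[3] = 8; x[4] = 20; x[5] = 28; x[6] = 14; x[7] = 24; x[8] = 21.
The sequence repeats with period 7.
The value 19 first appears (with i ≥ 2) at x[2].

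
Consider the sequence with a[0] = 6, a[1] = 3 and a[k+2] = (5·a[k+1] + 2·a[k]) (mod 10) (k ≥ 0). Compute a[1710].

3

We have a[0] = 6,  a[1] = 3,  a[2] = 7,  a[3] = 1,  a[4] = 9,  a[5] = 7,  a[6] = 3,  a[7] = 9,  a[8] = 1,  a[9] = 3,  a[10] = 7.
Since (a[9], a[10]) = (a[1], a[2]) = (3, 7) (two consecutive terms determine the rest), the sequence is eventually periodic: after a pre-period of length 1 it cycles with period 8.
For k ≥ 1, a[k] depends only on (k - 1) mod 8. (1710 - 1) mod 8 = 5, so a[1710] = a[6] = 3.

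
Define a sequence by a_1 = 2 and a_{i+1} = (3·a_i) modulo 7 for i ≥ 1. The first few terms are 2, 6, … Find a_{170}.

6

Listing terms: a_1 = 2; a_2 = 6; a_3 = 4; a_4 = 5; a_5 = 1; a_6 = 3; a_7 = 2.
The sequence repeats with period 6.
(170 - 1) mod 6 = 1, so a_{170} = a_2 = 6.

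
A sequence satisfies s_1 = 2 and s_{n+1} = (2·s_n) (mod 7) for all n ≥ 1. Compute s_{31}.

2

Computing terms: s_1 = 2, s_2 = 4, s_3 = 1, s_4 = 2.
Since s_4 = s_1 = 2, the sequence is periodic with period 3.
(31 - 1) mod 3 = 0, so s_{31} = s_1 = 2.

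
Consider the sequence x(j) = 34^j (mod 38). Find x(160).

6

We have x(1) = 34; x(2) = 16; x(3) = 12; x(4) = 28; x(5) = 2; x(6) = 30; x(7) = 32; x(8) = 24; x(9) = 18; x(10) = 4; x(11) = 22; x(12) = 26; x(13) = 10; x(14) = 36; x(15) = 8; x(16) = 6; x(17) = 14; x(18) = 20; x(19) = 34.
Since x(19) = x(1) = 34, the sequence is periodic with period 18.
(160 - 1) mod 18 = 15, so x(160) = x(16) = 6.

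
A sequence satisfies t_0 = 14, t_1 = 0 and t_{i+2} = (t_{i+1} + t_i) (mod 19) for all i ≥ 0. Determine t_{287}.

Listing terms: t_0 = 14, t_1 = 0, t_2 = 14, t_3 = 14, t_4 = 9, t_5 = 4, t_6 = 13, t_7 = 17, t_8 = 11, t_9 = 9, t_{10} = 1, t_{11} = 10, t_{12} = 11, t_{13} = 2, t_{14} = 13, t_{15} = 15, t_{16} = 9, t_{17} = 5, t_{18} = 14, t_{19} = 0.
Since (t_{18}, t_{19}) = (t_0, t_1) = (14, 0) (two consecutive terms determine the rest), the sequence is periodic with period 18.
(287 - 0) mod 18 = 17, so t_{287} = t_{17} = 5.

5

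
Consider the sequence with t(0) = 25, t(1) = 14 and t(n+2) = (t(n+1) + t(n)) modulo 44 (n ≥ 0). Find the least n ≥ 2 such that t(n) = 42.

We have t(0) = 25; t(1) = 14; t(2) = 39; t(3) = 9; t(4) = 4; t(5) = 13; t(6) = 17; t(7) = 30; t(8) = 3; t(9) = 33; t(10) = 36; t(11) = 25; t(12) = 17; t(13) = 42; t(14) = 15; t(15) = 13; t(16) = 28; t(17) = 41; t(18) = 25; t(19) = 22; t(20) = 3; t(21) = 25; t(22) = 28; t(23) = 9; t(24) = 37; t(25) = 2; t(26) = 39; t(27) = 41; t(28) = 36; t(29) = 33; t(30) = 25; t(31) = 14.
The sequence repeats with period 30.
The value 42 first appears (with n ≥ 2) at t(13).

13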